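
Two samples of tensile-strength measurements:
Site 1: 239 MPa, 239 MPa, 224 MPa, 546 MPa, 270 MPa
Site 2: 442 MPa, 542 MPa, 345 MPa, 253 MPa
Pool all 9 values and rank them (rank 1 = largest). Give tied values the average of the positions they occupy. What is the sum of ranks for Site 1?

30

Sorted (descending): 546, 542, 442, 345, 270, 253, 239, 239, 224
The 2 values of 239 occupy positions 7–8 → average rank (7+8)/2 = 7.5.
Site 1 values → pooled ranks: 239→7.5, 239→7.5, 224→9, 546→1, 270→5
Rank sum = 7.5 + 7.5 + 9 + 1 + 5 = 30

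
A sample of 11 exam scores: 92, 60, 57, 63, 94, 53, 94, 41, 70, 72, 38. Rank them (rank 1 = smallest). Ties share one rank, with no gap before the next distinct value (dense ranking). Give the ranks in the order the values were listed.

Sorted (ascending): 38, 41, 53, 57, 60, 63, 70, 72, 92, 94, 94
The 2 values of 94 share dense rank 10.
Remaining distinct values take the next consecutive integers.

9, 5, 4, 6, 10, 3, 10, 2, 7, 8, 1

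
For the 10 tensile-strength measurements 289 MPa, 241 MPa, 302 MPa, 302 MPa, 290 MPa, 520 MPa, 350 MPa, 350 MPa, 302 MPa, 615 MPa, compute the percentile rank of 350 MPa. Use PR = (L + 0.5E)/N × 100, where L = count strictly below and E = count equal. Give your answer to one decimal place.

70.0

N = 10.
Strictly below 350: 6. Equal to 350: 2.
PR = (6 + 0.5·2)/10 × 100 = 70.0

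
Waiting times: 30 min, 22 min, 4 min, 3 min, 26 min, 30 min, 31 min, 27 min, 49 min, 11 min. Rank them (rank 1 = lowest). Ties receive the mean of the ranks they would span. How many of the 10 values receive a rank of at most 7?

6

Sorted (ascending): 3, 4, 11, 22, 26, 27, 30, 30, 31, 49
The 2 values of 30 occupy positions 7–8 → average rank (7+8)/2 = 7.5.
Ranks ≤ 7: {1, 2, 3, 4, 5, 6} → 6 values.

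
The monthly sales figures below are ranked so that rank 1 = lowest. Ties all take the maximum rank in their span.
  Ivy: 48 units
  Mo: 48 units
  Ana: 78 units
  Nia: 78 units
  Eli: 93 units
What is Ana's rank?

4

Sorted (ascending): 48, 48, 78, 78, 93
The 2 values of 48 occupy positions 1–2 → each gets rank 2.
The 2 values of 78 occupy positions 3–4 → each gets rank 4.
Ana has value 78 units → rank 4.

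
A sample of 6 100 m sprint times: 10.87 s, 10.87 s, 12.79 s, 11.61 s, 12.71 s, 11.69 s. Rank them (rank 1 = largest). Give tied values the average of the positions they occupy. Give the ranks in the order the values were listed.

5.5, 5.5, 1, 4, 2, 3

Sorted (descending): 12.79, 12.71, 11.69, 11.61, 10.87, 10.87
The 2 values of 10.87 occupy positions 5–6 → average rank (5+6)/2 = 5.5.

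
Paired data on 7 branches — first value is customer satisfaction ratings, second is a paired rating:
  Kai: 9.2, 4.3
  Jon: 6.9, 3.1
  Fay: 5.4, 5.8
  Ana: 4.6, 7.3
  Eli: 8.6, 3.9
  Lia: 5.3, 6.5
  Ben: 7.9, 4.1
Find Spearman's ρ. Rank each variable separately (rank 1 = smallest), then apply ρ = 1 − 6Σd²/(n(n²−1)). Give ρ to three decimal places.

-0.679

Ranks of variable 1: 7, 4, 3, 1, 6, 2, 5
Ranks of variable 2: 4, 1, 5, 7, 2, 6, 3
d = r₁ − r₂: 3, 3, -2, -6, 4, -4, 2
d²: 9, 9, 4, 36, 16, 16, 4; Σd² = 94
ρ = 1 − 6·94/(7·48) = 1 − 564/336 = -0.679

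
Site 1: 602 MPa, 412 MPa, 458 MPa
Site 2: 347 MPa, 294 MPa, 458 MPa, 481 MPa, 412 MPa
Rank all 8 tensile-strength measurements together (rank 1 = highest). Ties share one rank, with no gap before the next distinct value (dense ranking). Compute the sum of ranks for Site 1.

Sorted (descending): 602, 481, 458, 458, 412, 412, 347, 294
The 2 values of 458 share dense rank 3.
The 2 values of 412 share dense rank 4.
Remaining distinct values take the next consecutive integers.
Site 1 values → pooled ranks: 602→1, 412→4, 458→3
Rank sum = 1 + 4 + 3 = 8

8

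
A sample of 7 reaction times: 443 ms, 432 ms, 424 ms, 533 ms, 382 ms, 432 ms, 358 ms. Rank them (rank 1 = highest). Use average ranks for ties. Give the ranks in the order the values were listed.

2, 3.5, 5, 1, 6, 3.5, 7

Sorted (descending): 533, 443, 432, 432, 424, 382, 358
The 2 values of 432 occupy positions 3–4 → average rank (3+4)/2 = 3.5.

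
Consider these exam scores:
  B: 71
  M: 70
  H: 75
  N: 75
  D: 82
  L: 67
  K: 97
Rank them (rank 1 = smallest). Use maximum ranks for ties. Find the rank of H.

5

Sorted (ascending): 67, 70, 71, 75, 75, 82, 97
The 2 values of 75 occupy positions 4–5 → each gets rank 5.
H has value 75 → rank 5.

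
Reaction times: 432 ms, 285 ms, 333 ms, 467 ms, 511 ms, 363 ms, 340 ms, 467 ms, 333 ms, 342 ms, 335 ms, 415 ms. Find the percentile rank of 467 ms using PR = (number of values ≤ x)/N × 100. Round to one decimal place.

91.7

N = 12.
Strictly below 467: 9. Equal to 467: 2.
PR = 11/12 × 100 = 91.7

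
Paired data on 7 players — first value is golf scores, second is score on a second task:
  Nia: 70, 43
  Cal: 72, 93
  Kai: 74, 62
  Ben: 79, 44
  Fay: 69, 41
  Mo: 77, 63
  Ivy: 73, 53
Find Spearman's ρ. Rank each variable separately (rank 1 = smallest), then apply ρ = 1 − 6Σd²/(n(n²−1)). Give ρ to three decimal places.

0.429

Ranks of variable 1: 2, 3, 5, 7, 1, 6, 4
Ranks of variable 2: 2, 7, 5, 3, 1, 6, 4
d = r₁ − r₂: 0, -4, 0, 4, 0, 0, 0
d²: 0, 16, 0, 16, 0, 0, 0; Σd² = 32
ρ = 1 − 6·32/(7·48) = 1 − 192/336 = 0.429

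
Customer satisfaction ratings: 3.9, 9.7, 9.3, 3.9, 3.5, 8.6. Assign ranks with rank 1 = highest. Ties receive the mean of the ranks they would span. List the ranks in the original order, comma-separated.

4.5, 1, 2, 4.5, 6, 3

Sorted (descending): 9.7, 9.3, 8.6, 3.9, 3.9, 3.5
The 2 values of 3.9 occupy positions 4–5 → average rank (4+5)/2 = 4.5.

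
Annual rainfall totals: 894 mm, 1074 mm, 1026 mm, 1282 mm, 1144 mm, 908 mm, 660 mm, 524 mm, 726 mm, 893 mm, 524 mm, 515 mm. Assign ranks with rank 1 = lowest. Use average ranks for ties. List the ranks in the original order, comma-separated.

7, 10, 9, 12, 11, 8, 4, 2.5, 5, 6, 2.5, 1

Sorted (ascending): 515, 524, 524, 660, 726, 893, 894, 908, 1026, 1074, 1144, 1282
The 2 values of 524 occupy positions 2–3 → average rank (2+3)/2 = 2.5.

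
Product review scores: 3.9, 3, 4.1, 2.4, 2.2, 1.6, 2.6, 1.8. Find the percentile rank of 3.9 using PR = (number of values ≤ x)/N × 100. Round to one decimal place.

87.5

N = 8.
Strictly below 3.9: 6. Equal to 3.9: 1.
PR = 7/8 × 100 = 87.5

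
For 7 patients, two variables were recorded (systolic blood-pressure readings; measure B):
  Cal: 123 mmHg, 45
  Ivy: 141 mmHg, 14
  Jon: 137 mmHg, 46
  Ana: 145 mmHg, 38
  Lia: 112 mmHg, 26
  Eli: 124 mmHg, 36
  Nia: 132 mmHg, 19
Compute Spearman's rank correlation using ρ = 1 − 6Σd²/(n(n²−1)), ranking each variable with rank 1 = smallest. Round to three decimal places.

-0.036

Ranks of variable 1: 2, 6, 5, 7, 1, 3, 4
Ranks of variable 2: 6, 1, 7, 5, 3, 4, 2
d = r₁ − r₂: -4, 5, -2, 2, -2, -1, 2
d²: 16, 25, 4, 4, 4, 1, 4; Σd² = 58
ρ = 1 − 6·58/(7·48) = 1 − 348/336 = -0.036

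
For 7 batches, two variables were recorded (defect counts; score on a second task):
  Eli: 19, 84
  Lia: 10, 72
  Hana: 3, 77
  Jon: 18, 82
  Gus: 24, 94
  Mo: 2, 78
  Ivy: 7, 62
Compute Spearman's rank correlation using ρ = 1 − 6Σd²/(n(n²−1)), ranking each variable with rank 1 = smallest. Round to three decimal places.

0.679

Ranks of variable 1: 6, 4, 2, 5, 7, 1, 3
Ranks of variable 2: 6, 2, 3, 5, 7, 4, 1
d = r₁ − r₂: 0, 2, -1, 0, 0, -3, 2
d²: 0, 4, 1, 0, 0, 9, 4; Σd² = 18
ρ = 1 − 6·18/(7·48) = 1 − 108/336 = 0.679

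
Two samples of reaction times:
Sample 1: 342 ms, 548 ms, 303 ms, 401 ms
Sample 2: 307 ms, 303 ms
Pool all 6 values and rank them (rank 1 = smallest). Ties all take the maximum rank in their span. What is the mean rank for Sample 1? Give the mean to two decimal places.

4.25

Sorted (ascending): 303, 303, 307, 342, 401, 548
The 2 values of 303 occupy positions 1–2 → each gets rank 2.
Sample 1 values → pooled ranks: 342→4, 548→6, 303→2, 401→5
Mean rank = (4 + 6 + 2 + 5) / 4 = 4.25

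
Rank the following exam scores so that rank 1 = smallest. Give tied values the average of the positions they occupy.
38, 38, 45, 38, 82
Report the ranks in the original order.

2, 2, 4, 2, 5

Sorted (ascending): 38, 38, 38, 45, 82
The 3 values of 38 occupy positions 1–3 → average rank 2.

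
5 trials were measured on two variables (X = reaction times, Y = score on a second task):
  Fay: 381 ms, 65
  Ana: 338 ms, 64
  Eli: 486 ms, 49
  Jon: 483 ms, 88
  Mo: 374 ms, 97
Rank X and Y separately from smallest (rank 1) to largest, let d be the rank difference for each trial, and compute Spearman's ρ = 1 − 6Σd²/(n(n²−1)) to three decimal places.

Ranks of variable 1: 3, 1, 5, 4, 2
Ranks of variable 2: 3, 2, 1, 4, 5
d = r₁ − r₂: 0, -1, 4, 0, -3
d²: 0, 1, 16, 0, 9; Σd² = 26
ρ = 1 − 6·26/(5·24) = 1 − 156/120 = -0.300

-0.300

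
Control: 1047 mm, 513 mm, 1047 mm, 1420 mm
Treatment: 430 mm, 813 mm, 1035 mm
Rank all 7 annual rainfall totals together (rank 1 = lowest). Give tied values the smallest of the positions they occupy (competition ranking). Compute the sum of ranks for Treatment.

Sorted (ascending): 430, 513, 813, 1035, 1047, 1047, 1420
The 2 values of 1047 occupy positions 5–6 → each gets rank 5.
Treatment values → pooled ranks: 430→1, 813→3, 1035→4
Rank sum = 1 + 3 + 4 = 8

8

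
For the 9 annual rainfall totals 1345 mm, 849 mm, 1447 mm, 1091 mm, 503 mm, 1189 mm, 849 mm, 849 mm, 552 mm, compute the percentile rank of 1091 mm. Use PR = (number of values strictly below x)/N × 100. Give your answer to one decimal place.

55.6

N = 9.
Strictly below 1091: 5. Equal to 1091: 1.
PR = 5/9 × 100 = 55.6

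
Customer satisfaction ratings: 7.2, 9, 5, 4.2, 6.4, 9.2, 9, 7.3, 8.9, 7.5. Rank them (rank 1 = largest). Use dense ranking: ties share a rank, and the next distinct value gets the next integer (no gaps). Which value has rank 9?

4.2

Sorted (descending): 9.2, 9, 9, 8.9, 7.5, 7.3, 7.2, 6.4, 5, 4.2
The 2 values of 9 share dense rank 2.
Remaining distinct values take the next consecutive integers.
Rank 9 → value 4.2.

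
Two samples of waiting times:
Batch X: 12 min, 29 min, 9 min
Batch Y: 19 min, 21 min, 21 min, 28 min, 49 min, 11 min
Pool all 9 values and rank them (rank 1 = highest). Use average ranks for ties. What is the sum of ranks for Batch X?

18

Sorted (descending): 49, 29, 28, 21, 21, 19, 12, 11, 9
The 2 values of 21 occupy positions 4–5 → average rank (4+5)/2 = 4.5.
Batch X values → pooled ranks: 12→7, 29→2, 9→9
Rank sum = 7 + 2 + 9 = 18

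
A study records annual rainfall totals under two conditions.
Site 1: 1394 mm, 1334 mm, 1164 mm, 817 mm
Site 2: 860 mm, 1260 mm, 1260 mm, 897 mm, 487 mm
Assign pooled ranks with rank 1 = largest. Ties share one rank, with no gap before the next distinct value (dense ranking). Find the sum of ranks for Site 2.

25

Sorted (descending): 1394, 1334, 1260, 1260, 1164, 897, 860, 817, 487
The 2 values of 1260 share dense rank 3.
Remaining distinct values take the next consecutive integers.
Site 2 values → pooled ranks: 860→6, 1260→3, 1260→3, 897→5, 487→8
Rank sum = 6 + 3 + 3 + 5 + 8 = 25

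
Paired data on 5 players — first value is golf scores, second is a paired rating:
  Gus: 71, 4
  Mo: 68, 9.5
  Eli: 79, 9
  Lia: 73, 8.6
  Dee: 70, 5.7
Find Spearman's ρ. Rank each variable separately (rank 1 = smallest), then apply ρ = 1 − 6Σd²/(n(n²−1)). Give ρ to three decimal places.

-0.100

Ranks of variable 1: 3, 1, 5, 4, 2
Ranks of variable 2: 1, 5, 4, 3, 2
d = r₁ − r₂: 2, -4, 1, 1, 0
d²: 4, 16, 1, 1, 0; Σd² = 22
ρ = 1 − 6·22/(5·24) = 1 − 132/120 = -0.100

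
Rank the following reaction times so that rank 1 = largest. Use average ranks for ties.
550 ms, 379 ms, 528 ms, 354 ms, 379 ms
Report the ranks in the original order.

1, 3.5, 2, 5, 3.5

Sorted (descending): 550, 528, 379, 379, 354
The 2 values of 379 occupy positions 3–4 → average rank (3+4)/2 = 3.5.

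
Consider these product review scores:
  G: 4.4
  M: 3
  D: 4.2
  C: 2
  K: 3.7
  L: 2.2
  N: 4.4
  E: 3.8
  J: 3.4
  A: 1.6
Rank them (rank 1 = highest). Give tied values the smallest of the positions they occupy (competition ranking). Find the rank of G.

1

Sorted (descending): 4.4, 4.4, 4.2, 3.8, 3.7, 3.4, 3, 2.2, 2, 1.6
The 2 values of 4.4 occupy positions 1–2 → each gets rank 1.
G has value 4.4 → rank 1.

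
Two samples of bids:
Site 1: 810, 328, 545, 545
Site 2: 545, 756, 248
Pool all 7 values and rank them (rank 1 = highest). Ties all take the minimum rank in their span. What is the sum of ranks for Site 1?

Sorted (descending): 810, 756, 545, 545, 545, 328, 248
The 3 values of 545 occupy positions 3–5 → each gets rank 3.
Site 1 values → pooled ranks: 810→1, 328→6, 545→3, 545→3
Rank sum = 1 + 6 + 3 + 3 = 13

13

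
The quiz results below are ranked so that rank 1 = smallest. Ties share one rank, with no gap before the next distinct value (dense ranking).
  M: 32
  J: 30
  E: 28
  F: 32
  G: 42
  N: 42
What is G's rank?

Sorted (ascending): 28, 30, 32, 32, 42, 42
The 2 values of 32 share dense rank 3.
The 2 values of 42 share dense rank 4.
Remaining distinct values take the next consecutive integers.
G has value 42 → rank 4.

4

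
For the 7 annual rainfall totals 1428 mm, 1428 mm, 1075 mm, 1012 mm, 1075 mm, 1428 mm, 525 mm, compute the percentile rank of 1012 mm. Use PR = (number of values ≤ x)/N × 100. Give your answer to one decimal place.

28.6

N = 7.
Strictly below 1012: 1. Equal to 1012: 1.
PR = 2/7 × 100 = 28.6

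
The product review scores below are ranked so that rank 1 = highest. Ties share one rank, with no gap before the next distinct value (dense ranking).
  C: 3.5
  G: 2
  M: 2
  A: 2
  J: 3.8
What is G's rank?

3

Sorted (descending): 3.8, 3.5, 2, 2, 2
The 3 values of 2 share dense rank 3.
Remaining distinct values take the next consecutive integers.
G has value 2 → rank 3.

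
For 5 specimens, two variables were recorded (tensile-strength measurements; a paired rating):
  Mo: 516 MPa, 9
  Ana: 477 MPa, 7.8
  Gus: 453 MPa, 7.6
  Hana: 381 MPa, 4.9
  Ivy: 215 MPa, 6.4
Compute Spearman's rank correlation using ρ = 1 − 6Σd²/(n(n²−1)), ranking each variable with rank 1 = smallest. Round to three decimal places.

0.900

Ranks of variable 1: 5, 4, 3, 2, 1
Ranks of variable 2: 5, 4, 3, 1, 2
d = r₁ − r₂: 0, 0, 0, 1, -1
d²: 0, 0, 0, 1, 1; Σd² = 2
ρ = 1 − 6·2/(5·24) = 1 − 12/120 = 0.900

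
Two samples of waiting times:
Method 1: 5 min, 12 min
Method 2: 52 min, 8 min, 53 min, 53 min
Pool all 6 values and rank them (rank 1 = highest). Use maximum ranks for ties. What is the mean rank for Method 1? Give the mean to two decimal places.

Sorted (descending): 53, 53, 52, 12, 8, 5
The 2 values of 53 occupy positions 1–2 → each gets rank 2.
Method 1 values → pooled ranks: 5→6, 12→4
Mean rank = (6 + 4) / 2 = 5.00

5.00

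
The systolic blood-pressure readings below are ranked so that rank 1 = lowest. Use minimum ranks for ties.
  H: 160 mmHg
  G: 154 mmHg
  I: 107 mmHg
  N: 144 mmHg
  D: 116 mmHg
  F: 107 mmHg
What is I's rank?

1

Sorted (ascending): 107, 107, 116, 144, 154, 160
The 2 values of 107 occupy positions 1–2 → each gets rank 1.
I has value 107 mmHg → rank 1.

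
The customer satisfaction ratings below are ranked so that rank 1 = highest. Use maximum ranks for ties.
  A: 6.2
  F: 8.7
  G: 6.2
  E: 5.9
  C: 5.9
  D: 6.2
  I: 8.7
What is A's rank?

Sorted (descending): 8.7, 8.7, 6.2, 6.2, 6.2, 5.9, 5.9
The 2 values of 8.7 occupy positions 1–2 → each gets rank 2.
The 3 values of 6.2 occupy positions 3–5 → each gets rank 5.
The 2 values of 5.9 occupy positions 6–7 → each gets rank 7.
A has value 6.2 → rank 5.

5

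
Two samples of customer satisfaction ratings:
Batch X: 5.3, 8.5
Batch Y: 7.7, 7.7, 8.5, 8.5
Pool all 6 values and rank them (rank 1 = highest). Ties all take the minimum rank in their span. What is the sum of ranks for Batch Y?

10

Sorted (descending): 8.5, 8.5, 8.5, 7.7, 7.7, 5.3
The 3 values of 8.5 occupy positions 1–3 → each gets rank 1.
The 2 values of 7.7 occupy positions 4–5 → each gets rank 4.
Batch Y values → pooled ranks: 7.7→4, 7.7→4, 8.5→1, 8.5→1
Rank sum = 4 + 4 + 1 + 1 = 10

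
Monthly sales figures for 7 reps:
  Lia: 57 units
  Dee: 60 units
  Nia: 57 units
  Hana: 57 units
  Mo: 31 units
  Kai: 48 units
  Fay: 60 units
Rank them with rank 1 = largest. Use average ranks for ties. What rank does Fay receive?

1.5

Sorted (descending): 60, 60, 57, 57, 57, 48, 31
The 2 values of 60 occupy positions 1–2 → average rank (1+2)/2 = 1.5.
The 3 values of 57 occupy positions 3–5 → average rank 4.
Fay has value 60 units → rank 1.5.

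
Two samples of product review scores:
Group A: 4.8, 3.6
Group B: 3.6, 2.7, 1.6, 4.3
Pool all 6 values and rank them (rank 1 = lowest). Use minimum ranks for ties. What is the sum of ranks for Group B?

11

Sorted (ascending): 1.6, 2.7, 3.6, 3.6, 4.3, 4.8
The 2 values of 3.6 occupy positions 3–4 → each gets rank 3.
Group B values → pooled ranks: 3.6→3, 2.7→2, 1.6→1, 4.3→5
Rank sum = 3 + 2 + 1 + 5 = 11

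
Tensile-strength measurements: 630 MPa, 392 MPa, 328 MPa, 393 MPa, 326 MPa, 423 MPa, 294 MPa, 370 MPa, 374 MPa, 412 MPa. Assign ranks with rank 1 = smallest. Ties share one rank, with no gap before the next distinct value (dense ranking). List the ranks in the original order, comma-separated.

Sorted (ascending): 294, 326, 328, 370, 374, 392, 393, 412, 423, 630
No ties — each value takes its position as its rank.

10, 6, 3, 7, 2, 9, 1, 4, 5, 8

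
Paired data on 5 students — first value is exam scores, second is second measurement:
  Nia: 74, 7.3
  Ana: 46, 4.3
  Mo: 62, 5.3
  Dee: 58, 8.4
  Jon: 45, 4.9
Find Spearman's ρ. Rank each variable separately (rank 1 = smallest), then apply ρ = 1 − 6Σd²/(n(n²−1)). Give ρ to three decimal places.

0.600

Ranks of variable 1: 5, 2, 4, 3, 1
Ranks of variable 2: 4, 1, 3, 5, 2
d = r₁ − r₂: 1, 1, 1, -2, -1
d²: 1, 1, 1, 4, 1; Σd² = 8
ρ = 1 − 6·8/(5·24) = 1 − 48/120 = 0.600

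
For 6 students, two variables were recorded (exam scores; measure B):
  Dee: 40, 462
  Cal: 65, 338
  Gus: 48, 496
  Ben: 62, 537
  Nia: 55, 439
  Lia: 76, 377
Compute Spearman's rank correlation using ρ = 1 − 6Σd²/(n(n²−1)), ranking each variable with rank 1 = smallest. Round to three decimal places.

-0.543

Ranks of variable 1: 1, 5, 2, 4, 3, 6
Ranks of variable 2: 4, 1, 5, 6, 3, 2
d = r₁ − r₂: -3, 4, -3, -2, 0, 4
d²: 9, 16, 9, 4, 0, 16; Σd² = 54
ρ = 1 − 6·54/(6·35) = 1 − 324/210 = -0.543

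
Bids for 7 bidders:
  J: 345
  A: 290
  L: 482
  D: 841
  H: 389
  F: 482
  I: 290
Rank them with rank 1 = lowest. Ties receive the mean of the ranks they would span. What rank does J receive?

Sorted (ascending): 290, 290, 345, 389, 482, 482, 841
The 2 values of 290 occupy positions 1–2 → average rank (1+2)/2 = 1.5.
The 2 values of 482 occupy positions 5–6 → average rank (5+6)/2 = 5.5.
J has value 345 → rank 3.

3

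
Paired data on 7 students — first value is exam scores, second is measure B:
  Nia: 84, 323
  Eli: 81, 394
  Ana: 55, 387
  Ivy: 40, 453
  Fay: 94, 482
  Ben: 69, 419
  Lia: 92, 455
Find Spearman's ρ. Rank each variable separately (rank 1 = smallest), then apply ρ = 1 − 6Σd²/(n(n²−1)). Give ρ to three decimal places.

Ranks of variable 1: 5, 4, 2, 1, 7, 3, 6
Ranks of variable 2: 1, 3, 2, 5, 7, 4, 6
d = r₁ − r₂: 4, 1, 0, -4, 0, -1, 0
d²: 16, 1, 0, 16, 0, 1, 0; Σd² = 34
ρ = 1 − 6·34/(7·48) = 1 − 204/336 = 0.393

0.393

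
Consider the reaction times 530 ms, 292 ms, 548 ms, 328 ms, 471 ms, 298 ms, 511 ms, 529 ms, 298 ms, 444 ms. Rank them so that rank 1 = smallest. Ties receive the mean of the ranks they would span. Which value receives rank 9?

Sorted (ascending): 292, 298, 298, 328, 444, 471, 511, 529, 530, 548
The 2 values of 298 occupy positions 2–3 → average rank (2+3)/2 = 2.5.
Rank 9 → value 530.

530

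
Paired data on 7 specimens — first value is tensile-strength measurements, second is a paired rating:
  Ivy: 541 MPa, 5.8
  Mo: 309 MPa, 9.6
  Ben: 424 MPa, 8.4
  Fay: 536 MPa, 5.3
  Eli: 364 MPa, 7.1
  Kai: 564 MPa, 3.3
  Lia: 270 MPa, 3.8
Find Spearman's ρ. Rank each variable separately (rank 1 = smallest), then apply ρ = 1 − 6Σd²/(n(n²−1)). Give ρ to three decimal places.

Ranks of variable 1: 6, 2, 4, 5, 3, 7, 1
Ranks of variable 2: 4, 7, 6, 3, 5, 1, 2
d = r₁ − r₂: 2, -5, -2, 2, -2, 6, -1
d²: 4, 25, 4, 4, 4, 36, 1; Σd² = 78
ρ = 1 − 6·78/(7·48) = 1 − 468/336 = -0.393

-0.393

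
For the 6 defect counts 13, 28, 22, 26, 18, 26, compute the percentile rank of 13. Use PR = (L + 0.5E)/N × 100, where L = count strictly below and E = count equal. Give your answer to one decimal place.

8.3

N = 6.
Strictly below 13: 0. Equal to 13: 1.
PR = (0 + 0.5·1)/6 × 100 = 8.3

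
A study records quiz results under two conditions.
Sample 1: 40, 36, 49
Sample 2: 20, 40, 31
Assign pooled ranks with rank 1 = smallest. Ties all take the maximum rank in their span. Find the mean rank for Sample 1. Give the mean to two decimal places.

4.67

Sorted (ascending): 20, 31, 36, 40, 40, 49
The 2 values of 40 occupy positions 4–5 → each gets rank 5.
Sample 1 values → pooled ranks: 40→5, 36→3, 49→6
Mean rank = (5 + 3 + 6) / 3 = 4.67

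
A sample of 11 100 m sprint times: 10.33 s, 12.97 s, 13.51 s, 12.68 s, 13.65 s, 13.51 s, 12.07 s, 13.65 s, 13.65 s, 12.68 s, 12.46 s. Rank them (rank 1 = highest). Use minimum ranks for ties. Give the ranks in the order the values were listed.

Sorted (descending): 13.65, 13.65, 13.65, 13.51, 13.51, 12.97, 12.68, 12.68, 12.46, 12.07, 10.33
The 3 values of 13.65 occupy positions 1–3 → each gets rank 1.
The 2 values of 13.51 occupy positions 4–5 → each gets rank 4.
The 2 values of 12.68 occupy positions 7–8 → each gets rank 7.

11, 6, 4, 7, 1, 4, 10, 1, 1, 7, 9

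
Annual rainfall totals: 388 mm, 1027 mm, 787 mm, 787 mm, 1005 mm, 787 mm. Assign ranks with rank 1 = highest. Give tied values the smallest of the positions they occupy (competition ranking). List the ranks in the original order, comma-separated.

6, 1, 3, 3, 2, 3

Sorted (descending): 1027, 1005, 787, 787, 787, 388
The 3 values of 787 occupy positions 3–5 → each gets rank 3.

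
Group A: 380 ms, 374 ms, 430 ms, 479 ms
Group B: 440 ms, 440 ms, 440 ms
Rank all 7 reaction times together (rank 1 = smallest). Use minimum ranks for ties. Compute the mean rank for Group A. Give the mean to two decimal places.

Sorted (ascending): 374, 380, 430, 440, 440, 440, 479
The 3 values of 440 occupy positions 4–6 → each gets rank 4.
Group A values → pooled ranks: 380→2, 374→1, 430→3, 479→7
Mean rank = (2 + 1 + 3 + 7) / 4 = 3.25

3.25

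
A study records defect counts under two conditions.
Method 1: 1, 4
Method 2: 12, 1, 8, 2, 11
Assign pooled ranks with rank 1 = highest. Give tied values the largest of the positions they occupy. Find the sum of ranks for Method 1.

Sorted (descending): 12, 11, 8, 4, 2, 1, 1
The 2 values of 1 occupy positions 6–7 → each gets rank 7.
Method 1 values → pooled ranks: 1→7, 4→4
Rank sum = 7 + 4 = 11

11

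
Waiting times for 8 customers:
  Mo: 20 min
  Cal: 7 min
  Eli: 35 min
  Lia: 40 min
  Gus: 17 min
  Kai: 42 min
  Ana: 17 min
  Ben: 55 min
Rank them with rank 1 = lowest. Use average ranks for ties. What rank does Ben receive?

8

Sorted (ascending): 7, 17, 17, 20, 35, 40, 42, 55
The 2 values of 17 occupy positions 2–3 → average rank (2+3)/2 = 2.5.
Ben has value 55 min → rank 8.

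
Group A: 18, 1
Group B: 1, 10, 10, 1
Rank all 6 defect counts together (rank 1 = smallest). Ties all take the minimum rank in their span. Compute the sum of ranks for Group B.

10

Sorted (ascending): 1, 1, 1, 10, 10, 18
The 3 values of 1 occupy positions 1–3 → each gets rank 1.
The 2 values of 10 occupy positions 4–5 → each gets rank 4.
Group B values → pooled ranks: 1→1, 10→4, 10→4, 1→1
Rank sum = 1 + 4 + 4 + 1 = 10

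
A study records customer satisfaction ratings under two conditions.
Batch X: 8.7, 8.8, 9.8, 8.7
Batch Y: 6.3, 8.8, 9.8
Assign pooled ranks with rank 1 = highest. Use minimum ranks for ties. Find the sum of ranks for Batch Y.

11

Sorted (descending): 9.8, 9.8, 8.8, 8.8, 8.7, 8.7, 6.3
The 2 values of 9.8 occupy positions 1–2 → each gets rank 1.
The 2 values of 8.8 occupy positions 3–4 → each gets rank 3.
The 2 values of 8.7 occupy positions 5–6 → each gets rank 5.
Batch Y values → pooled ranks: 6.3→7, 8.8→3, 9.8→1
Rank sum = 7 + 3 + 1 = 11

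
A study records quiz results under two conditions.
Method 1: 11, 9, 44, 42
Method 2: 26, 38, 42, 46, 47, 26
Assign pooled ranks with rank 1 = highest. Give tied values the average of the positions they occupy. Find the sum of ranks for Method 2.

Sorted (descending): 47, 46, 44, 42, 42, 38, 26, 26, 11, 9
The 2 values of 42 occupy positions 4–5 → average rank (4+5)/2 = 4.5.
The 2 values of 26 occupy positions 7–8 → average rank (7+8)/2 = 7.5.
Method 2 values → pooled ranks: 26→7.5, 38→6, 42→4.5, 46→2, 47→1, 26→7.5
Rank sum = 7.5 + 6 + 4.5 + 2 + 1 + 7.5 = 28.5

28.5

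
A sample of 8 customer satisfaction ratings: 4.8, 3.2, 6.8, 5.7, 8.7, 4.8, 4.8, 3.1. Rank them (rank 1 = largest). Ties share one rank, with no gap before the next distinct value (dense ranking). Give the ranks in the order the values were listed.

4, 5, 2, 3, 1, 4, 4, 6

Sorted (descending): 8.7, 6.8, 5.7, 4.8, 4.8, 4.8, 3.2, 3.1
The 3 values of 4.8 share dense rank 4.
Remaining distinct values take the next consecutive integers.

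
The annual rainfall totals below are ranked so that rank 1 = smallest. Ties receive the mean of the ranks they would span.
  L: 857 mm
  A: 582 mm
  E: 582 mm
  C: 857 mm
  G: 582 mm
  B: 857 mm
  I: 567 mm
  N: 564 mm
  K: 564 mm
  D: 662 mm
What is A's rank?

5

Sorted (ascending): 564, 564, 567, 582, 582, 582, 662, 857, 857, 857
The 2 values of 564 occupy positions 1–2 → average rank (1+2)/2 = 1.5.
The 3 values of 582 occupy positions 4–6 → average rank 5.
The 3 values of 857 occupy positions 8–10 → average rank 9.
A has value 582 mm → rank 5.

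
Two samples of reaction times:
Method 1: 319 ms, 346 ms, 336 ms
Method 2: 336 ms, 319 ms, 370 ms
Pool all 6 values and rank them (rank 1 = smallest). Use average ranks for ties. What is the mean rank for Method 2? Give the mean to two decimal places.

Sorted (ascending): 319, 319, 336, 336, 346, 370
The 2 values of 319 occupy positions 1–2 → average rank (1+2)/2 = 1.5.
The 2 values of 336 occupy positions 3–4 → average rank (3+4)/2 = 3.5.
Method 2 values → pooled ranks: 336→3.5, 319→1.5, 370→6
Mean rank = (3.5 + 1.5 + 6) / 3 = 3.67

3.67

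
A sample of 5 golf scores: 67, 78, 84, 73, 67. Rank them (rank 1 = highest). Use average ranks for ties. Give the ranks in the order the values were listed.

Sorted (descending): 84, 78, 73, 67, 67
The 2 values of 67 occupy positions 4–5 → average rank (4+5)/2 = 4.5.

4.5, 2, 1, 3, 4.5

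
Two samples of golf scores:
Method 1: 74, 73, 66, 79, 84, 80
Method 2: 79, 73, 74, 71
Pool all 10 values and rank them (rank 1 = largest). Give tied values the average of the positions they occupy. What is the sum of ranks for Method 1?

Sorted (descending): 84, 80, 79, 79, 74, 74, 73, 73, 71, 66
The 2 values of 79 occupy positions 3–4 → average rank (3+4)/2 = 3.5.
The 2 values of 74 occupy positions 5–6 → average rank (5+6)/2 = 5.5.
The 2 values of 73 occupy positions 7–8 → average rank (7+8)/2 = 7.5.
Method 1 values → pooled ranks: 74→5.5, 73→7.5, 66→10, 79→3.5, 84→1, 80→2
Rank sum = 5.5 + 7.5 + 10 + 3.5 + 1 + 2 = 29.5

29.5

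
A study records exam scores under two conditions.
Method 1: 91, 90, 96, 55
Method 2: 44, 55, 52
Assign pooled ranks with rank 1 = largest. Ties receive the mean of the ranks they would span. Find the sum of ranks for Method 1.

10.5

Sorted (descending): 96, 91, 90, 55, 55, 52, 44
The 2 values of 55 occupy positions 4–5 → average rank (4+5)/2 = 4.5.
Method 1 values → pooled ranks: 91→2, 90→3, 96→1, 55→4.5
Rank sum = 2 + 3 + 1 + 4.5 = 10.5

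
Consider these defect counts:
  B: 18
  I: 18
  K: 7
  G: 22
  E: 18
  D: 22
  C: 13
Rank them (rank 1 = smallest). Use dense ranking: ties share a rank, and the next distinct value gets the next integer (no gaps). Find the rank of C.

2

Sorted (ascending): 7, 13, 18, 18, 18, 22, 22
The 3 values of 18 share dense rank 3.
The 2 values of 22 share dense rank 4.
Remaining distinct values take the next consecutive integers.
C has value 13 → rank 2.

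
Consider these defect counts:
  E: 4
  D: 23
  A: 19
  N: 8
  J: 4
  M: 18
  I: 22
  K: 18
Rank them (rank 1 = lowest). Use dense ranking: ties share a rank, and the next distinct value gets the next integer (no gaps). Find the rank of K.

3

Sorted (ascending): 4, 4, 8, 18, 18, 19, 22, 23
The 2 values of 4 share dense rank 1.
The 2 values of 18 share dense rank 3.
Remaining distinct values take the next consecutive integers.
K has value 18 → rank 3.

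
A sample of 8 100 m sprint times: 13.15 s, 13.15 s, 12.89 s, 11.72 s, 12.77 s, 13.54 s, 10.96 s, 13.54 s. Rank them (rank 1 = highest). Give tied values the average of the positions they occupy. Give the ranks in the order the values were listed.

Sorted (descending): 13.54, 13.54, 13.15, 13.15, 12.89, 12.77, 11.72, 10.96
The 2 values of 13.54 occupy positions 1–2 → average rank (1+2)/2 = 1.5.
The 2 values of 13.15 occupy positions 3–4 → average rank (3+4)/2 = 3.5.

3.5, 3.5, 5, 7, 6, 1.5, 8, 1.5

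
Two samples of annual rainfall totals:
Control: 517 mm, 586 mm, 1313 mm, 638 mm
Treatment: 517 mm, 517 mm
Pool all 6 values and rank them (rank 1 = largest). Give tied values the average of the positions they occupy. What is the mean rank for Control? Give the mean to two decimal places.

2.75

Sorted (descending): 1313, 638, 586, 517, 517, 517
The 3 values of 517 occupy positions 4–6 → average rank 5.
Control values → pooled ranks: 517→5, 586→3, 1313→1, 638→2
Mean rank = (5 + 3 + 1 + 2) / 4 = 2.75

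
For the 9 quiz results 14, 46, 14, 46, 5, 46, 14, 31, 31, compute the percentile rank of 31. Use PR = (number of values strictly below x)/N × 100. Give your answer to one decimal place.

44.4

N = 9.
Strictly below 31: 4. Equal to 31: 2.
PR = 4/9 × 100 = 44.4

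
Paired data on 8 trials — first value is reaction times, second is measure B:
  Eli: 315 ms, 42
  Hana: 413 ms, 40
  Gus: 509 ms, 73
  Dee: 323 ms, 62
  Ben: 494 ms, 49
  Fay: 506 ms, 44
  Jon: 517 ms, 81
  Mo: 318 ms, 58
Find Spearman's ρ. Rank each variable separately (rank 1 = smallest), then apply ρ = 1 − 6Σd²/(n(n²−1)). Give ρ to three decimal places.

0.548

Ranks of variable 1: 1, 4, 7, 3, 5, 6, 8, 2
Ranks of variable 2: 2, 1, 7, 6, 4, 3, 8, 5
d = r₁ − r₂: -1, 3, 0, -3, 1, 3, 0, -3
d²: 1, 9, 0, 9, 1, 9, 0, 9; Σd² = 38
ρ = 1 − 6·38/(8·63) = 1 − 228/504 = 0.548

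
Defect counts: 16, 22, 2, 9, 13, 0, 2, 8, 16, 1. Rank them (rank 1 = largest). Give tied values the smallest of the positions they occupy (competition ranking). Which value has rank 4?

13

Sorted (descending): 22, 16, 16, 13, 9, 8, 2, 2, 1, 0
The 2 values of 16 occupy positions 2–3 → each gets rank 2.
The 2 values of 2 occupy positions 7–8 → each gets rank 7.
Rank 4 → value 13.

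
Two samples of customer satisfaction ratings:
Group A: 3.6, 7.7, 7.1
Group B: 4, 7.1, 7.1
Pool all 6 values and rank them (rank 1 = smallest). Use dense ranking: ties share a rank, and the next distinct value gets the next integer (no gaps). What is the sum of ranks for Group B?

Sorted (ascending): 3.6, 4, 7.1, 7.1, 7.1, 7.7
The 3 values of 7.1 share dense rank 3.
Remaining distinct values take the next consecutive integers.
Group B values → pooled ranks: 4→2, 7.1→3, 7.1→3
Rank sum = 2 + 3 + 3 = 8

8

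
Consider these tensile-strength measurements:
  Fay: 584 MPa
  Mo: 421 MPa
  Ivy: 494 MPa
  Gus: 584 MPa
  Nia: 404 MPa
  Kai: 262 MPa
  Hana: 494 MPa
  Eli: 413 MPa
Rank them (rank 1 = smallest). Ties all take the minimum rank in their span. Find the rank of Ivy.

Sorted (ascending): 262, 404, 413, 421, 494, 494, 584, 584
The 2 values of 494 occupy positions 5–6 → each gets rank 5.
The 2 values of 584 occupy positions 7–8 → each gets rank 7.
Ivy has value 494 MPa → rank 5.

5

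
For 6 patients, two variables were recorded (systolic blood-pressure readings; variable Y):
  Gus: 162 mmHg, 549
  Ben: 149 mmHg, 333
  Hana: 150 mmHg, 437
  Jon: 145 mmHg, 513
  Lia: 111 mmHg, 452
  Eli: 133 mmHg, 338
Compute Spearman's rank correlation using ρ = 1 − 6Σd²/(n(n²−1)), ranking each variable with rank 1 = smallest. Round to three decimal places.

Ranks of variable 1: 6, 4, 5, 3, 1, 2
Ranks of variable 2: 6, 1, 3, 5, 4, 2
d = r₁ − r₂: 0, 3, 2, -2, -3, 0
d²: 0, 9, 4, 4, 9, 0; Σd² = 26
ρ = 1 − 6·26/(6·35) = 1 − 156/210 = 0.257

0.257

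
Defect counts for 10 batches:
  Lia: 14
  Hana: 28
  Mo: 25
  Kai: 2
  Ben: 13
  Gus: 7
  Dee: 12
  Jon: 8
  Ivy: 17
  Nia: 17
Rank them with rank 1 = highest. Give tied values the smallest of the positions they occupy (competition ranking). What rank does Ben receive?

6

Sorted (descending): 28, 25, 17, 17, 14, 13, 12, 8, 7, 2
The 2 values of 17 occupy positions 3–4 → each gets rank 3.
Ben has value 13 → rank 6.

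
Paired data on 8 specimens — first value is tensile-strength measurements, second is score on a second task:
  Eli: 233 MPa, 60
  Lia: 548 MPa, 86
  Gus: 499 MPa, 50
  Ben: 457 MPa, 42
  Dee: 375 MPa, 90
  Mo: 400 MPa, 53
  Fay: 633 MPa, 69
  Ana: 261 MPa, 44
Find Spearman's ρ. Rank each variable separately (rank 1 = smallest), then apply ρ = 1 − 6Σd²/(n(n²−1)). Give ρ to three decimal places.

Ranks of variable 1: 1, 7, 6, 5, 3, 4, 8, 2
Ranks of variable 2: 5, 7, 3, 1, 8, 4, 6, 2
d = r₁ − r₂: -4, 0, 3, 4, -5, 0, 2, 0
d²: 16, 0, 9, 16, 25, 0, 4, 0; Σd² = 70
ρ = 1 − 6·70/(8·63) = 1 − 420/504 = 0.167

0.167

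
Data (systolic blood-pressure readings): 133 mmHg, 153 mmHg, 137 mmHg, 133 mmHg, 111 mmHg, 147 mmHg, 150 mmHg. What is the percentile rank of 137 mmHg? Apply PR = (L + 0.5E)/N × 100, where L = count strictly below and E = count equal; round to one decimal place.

50.0

N = 7.
Strictly below 137: 3. Equal to 137: 1.
PR = (3 + 0.5·1)/7 × 100 = 50.0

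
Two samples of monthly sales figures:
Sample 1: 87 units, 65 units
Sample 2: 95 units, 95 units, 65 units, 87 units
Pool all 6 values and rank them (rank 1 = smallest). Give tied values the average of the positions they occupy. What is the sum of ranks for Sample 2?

16

Sorted (ascending): 65, 65, 87, 87, 95, 95
The 2 values of 65 occupy positions 1–2 → average rank (1+2)/2 = 1.5.
The 2 values of 87 occupy positions 3–4 → average rank (3+4)/2 = 3.5.
The 2 values of 95 occupy positions 5–6 → average rank (5+6)/2 = 5.5.
Sample 2 values → pooled ranks: 95→5.5, 95→5.5, 65→1.5, 87→3.5
Rank sum = 5.5 + 5.5 + 1.5 + 3.5 = 16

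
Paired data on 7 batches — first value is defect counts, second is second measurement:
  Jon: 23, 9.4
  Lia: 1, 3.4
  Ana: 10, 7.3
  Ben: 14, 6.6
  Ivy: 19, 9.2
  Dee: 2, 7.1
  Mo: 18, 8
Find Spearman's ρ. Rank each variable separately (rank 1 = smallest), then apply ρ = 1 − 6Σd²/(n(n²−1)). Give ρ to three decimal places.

Ranks of variable 1: 7, 1, 3, 4, 6, 2, 5
Ranks of variable 2: 7, 1, 4, 2, 6, 3, 5
d = r₁ − r₂: 0, 0, -1, 2, 0, -1, 0
d²: 0, 0, 1, 4, 0, 1, 0; Σd² = 6
ρ = 1 − 6·6/(7·48) = 1 − 36/336 = 0.893

0.893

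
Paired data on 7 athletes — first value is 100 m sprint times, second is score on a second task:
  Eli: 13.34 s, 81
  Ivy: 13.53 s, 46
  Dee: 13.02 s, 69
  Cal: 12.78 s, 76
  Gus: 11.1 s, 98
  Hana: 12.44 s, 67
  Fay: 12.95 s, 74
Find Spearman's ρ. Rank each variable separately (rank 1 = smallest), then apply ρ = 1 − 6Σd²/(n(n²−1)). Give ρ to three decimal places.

-0.429

Ranks of variable 1: 6, 7, 5, 3, 1, 2, 4
Ranks of variable 2: 6, 1, 3, 5, 7, 2, 4
d = r₁ − r₂: 0, 6, 2, -2, -6, 0, 0
d²: 0, 36, 4, 4, 36, 0, 0; Σd² = 80
ρ = 1 − 6·80/(7·48) = 1 − 480/336 = -0.429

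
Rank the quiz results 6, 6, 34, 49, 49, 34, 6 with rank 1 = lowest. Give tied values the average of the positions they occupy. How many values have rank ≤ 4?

Sorted (ascending): 6, 6, 6, 34, 34, 49, 49
The 3 values of 6 occupy positions 1–3 → average rank 2.
The 2 values of 34 occupy positions 4–5 → average rank (4+5)/2 = 4.5.
The 2 values of 49 occupy positions 6–7 → average rank (6+7)/2 = 6.5.
Ranks ≤ 4: {2, 2, 2} → 3 values.

3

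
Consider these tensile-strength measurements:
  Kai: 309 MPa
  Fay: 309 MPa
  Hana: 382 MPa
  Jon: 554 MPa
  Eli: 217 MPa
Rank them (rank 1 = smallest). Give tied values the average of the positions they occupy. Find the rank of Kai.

Sorted (ascending): 217, 309, 309, 382, 554
The 2 values of 309 occupy positions 2–3 → average rank (2+3)/2 = 2.5.
Kai has value 309 MPa → rank 2.5.

2.5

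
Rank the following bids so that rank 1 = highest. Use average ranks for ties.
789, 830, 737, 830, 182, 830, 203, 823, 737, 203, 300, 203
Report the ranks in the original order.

5, 2, 6.5, 2, 12, 2, 10, 4, 6.5, 10, 8, 10

Sorted (descending): 830, 830, 830, 823, 789, 737, 737, 300, 203, 203, 203, 182
The 3 values of 830 occupy positions 1–3 → average rank 2.
The 2 values of 737 occupy positions 6–7 → average rank (6+7)/2 = 6.5.
The 3 values of 203 occupy positions 9–11 → average rank 10.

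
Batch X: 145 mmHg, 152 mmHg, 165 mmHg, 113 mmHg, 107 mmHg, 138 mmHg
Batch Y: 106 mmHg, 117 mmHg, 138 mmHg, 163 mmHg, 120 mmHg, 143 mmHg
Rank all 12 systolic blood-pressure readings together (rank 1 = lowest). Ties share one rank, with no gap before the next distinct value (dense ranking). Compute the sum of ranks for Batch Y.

33

Sorted (ascending): 106, 107, 113, 117, 120, 138, 138, 143, 145, 152, 163, 165
The 2 values of 138 share dense rank 6.
Remaining distinct values take the next consecutive integers.
Batch Y values → pooled ranks: 106→1, 117→4, 138→6, 163→10, 120→5, 143→7
Rank sum = 1 + 4 + 6 + 10 + 5 + 7 = 33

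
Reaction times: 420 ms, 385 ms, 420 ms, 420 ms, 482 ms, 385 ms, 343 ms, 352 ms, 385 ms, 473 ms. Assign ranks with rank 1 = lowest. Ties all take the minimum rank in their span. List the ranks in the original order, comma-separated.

Sorted (ascending): 343, 352, 385, 385, 385, 420, 420, 420, 473, 482
The 3 values of 385 occupy positions 3–5 → each gets rank 3.
The 3 values of 420 occupy positions 6–8 → each gets rank 6.

6, 3, 6, 6, 10, 3, 1, 2, 3, 9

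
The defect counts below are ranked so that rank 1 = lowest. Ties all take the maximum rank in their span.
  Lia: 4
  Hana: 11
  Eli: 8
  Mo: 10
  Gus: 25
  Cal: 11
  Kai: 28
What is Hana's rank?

Sorted (ascending): 4, 8, 10, 11, 11, 25, 28
The 2 values of 11 occupy positions 4–5 → each gets rank 5.
Hana has value 11 → rank 5.

5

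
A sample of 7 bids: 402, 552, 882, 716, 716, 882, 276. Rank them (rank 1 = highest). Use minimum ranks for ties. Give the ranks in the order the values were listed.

6, 5, 1, 3, 3, 1, 7

Sorted (descending): 882, 882, 716, 716, 552, 402, 276
The 2 values of 882 occupy positions 1–2 → each gets rank 1.
The 2 values of 716 occupy positions 3–4 → each gets rank 3.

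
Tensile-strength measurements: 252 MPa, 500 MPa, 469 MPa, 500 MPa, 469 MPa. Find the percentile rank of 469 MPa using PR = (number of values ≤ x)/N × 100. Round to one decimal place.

60.0

N = 5.
Strictly below 469: 1. Equal to 469: 2.
PR = 3/5 × 100 = 60.0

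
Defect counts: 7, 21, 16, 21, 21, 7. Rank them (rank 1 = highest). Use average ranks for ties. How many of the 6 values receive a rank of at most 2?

3

Sorted (descending): 21, 21, 21, 16, 7, 7
The 3 values of 21 occupy positions 1–3 → average rank 2.
The 2 values of 7 occupy positions 5–6 → average rank (5+6)/2 = 5.5.
Ranks ≤ 2: {2, 2, 2} → 3 values.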